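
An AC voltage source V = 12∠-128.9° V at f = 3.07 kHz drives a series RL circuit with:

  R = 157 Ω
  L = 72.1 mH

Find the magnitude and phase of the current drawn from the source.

Step 1 — Angular frequency: ω = 2π·f = 2π·3070 = 1.929e+04 rad/s.
Step 2 — Component impedances:
  R: Z = R = 157 Ω
  L: Z = jωL = j·1.929e+04·0.0721 = 0 + j1391 Ω
Step 3 — Series combination: Z_total = R + L = 157 + j1391 Ω = 1400∠83.6° Ω.
Step 4 — Source phasor: V = 12∠-128.9° V = -7.536 - j9.339 V.
Step 5 — Ohm's law: I = V / Z_total = (-7.536 - j9.339) / (157 + j1391) = -0.007234 + j0.004602 A.
Step 6 — Convert to polar: |I| = 0.008574 A, ∠I = 147.5°.

I = 0.008574∠147.5° A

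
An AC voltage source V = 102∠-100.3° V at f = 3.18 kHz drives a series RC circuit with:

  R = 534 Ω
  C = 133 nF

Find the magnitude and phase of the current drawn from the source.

Step 1 — Angular frequency: ω = 2π·f = 2π·3180 = 1.998e+04 rad/s.
Step 2 — Component impedances:
  R: Z = R = 534 Ω
  C: Z = 1/(jωC) = -j/(ω·C) = 0 - j376.3 Ω
Step 3 — Series combination: Z_total = R + C = 534 - j376.3 Ω = 653.3∠-35.2° Ω.
Step 4 — Source phasor: V = 102∠-100.3° V = -18.24 - j100.4 V.
Step 5 — Ohm's law: I = V / Z_total = (-18.24 - j100.4) / (534 - j376.3) = 0.06567 - j0.1417 A.
Step 6 — Convert to polar: |I| = 0.1561 A, ∠I = -65.1°.

I = 0.1561∠-65.1° A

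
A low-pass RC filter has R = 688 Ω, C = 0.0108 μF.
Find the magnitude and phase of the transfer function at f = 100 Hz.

Step 1 — Angular frequency: ω = 2π·100 = 628.3 rad/s.
Step 2 — Transfer function: H(jω) = 1/(1 + jωRC).
Step 3 — Denominator: 1 + jωRC = 1 + j·628.3·688·1.08e-08 = 1 + j0.004669.
Step 4 — H = 1 - j0.004669.
Step 5 — Magnitude: |H| = 1 (-0.0 dB); phase: φ = -0.3°.

|H| = 1 (-0.0 dB), φ = -0.3°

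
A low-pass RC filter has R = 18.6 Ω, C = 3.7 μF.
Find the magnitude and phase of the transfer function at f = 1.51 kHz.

Step 1 — Angular frequency: ω = 2π·1510 = 9488 rad/s.
Step 2 — Transfer function: H(jω) = 1/(1 + jωRC).
Step 3 — Denominator: 1 + jωRC = 1 + j·9488·18.6·3.7e-06 = 1 + j0.6529.
Step 4 — H = 0.7011 - j0.4578.
Step 5 — Magnitude: |H| = 0.8373 (-1.5 dB); phase: φ = -33.1°.

|H| = 0.8373 (-1.5 dB), φ = -33.1°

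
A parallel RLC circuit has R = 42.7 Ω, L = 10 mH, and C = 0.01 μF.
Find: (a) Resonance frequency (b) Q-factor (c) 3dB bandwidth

Step 1 — Resonance: ω₀ = 1/√(LC) = 1/√(0.01·1e-08) = 1e+05 rad/s.
Step 2 — f₀ = ω₀/(2π) = 1.592e+04 Hz.
Step 3 — Parallel Q: Q = R/(ω₀L) = 42.7/(1e+05·0.01) = 0.0427.
Step 4 — Bandwidth: Δω = ω₀/Q = 2.342e+06 rad/s; BW = Δω/(2π) = 3.727e+05 Hz.

(a) f₀ = 1.592e+04 Hz  (b) Q = 0.0427  (c) BW = 3.727e+05 Hz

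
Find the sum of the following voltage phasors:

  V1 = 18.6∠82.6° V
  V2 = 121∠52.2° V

Step 1 — Convert each phasor to rectangular form:
  V1 = 18.6·(cos(82.6°) + j·sin(82.6°)) = 2.396 + j18.45 V
  V2 = 121·(cos(52.2°) + j·sin(52.2°)) = 74.16 + j95.61 V
Step 2 — Sum components: V_total = 76.56 + j114.1 V.
Step 3 — Convert to polar: |V_total| = 137.4 V, ∠V_total = 56.1°.

V_total = 137.4∠56.1° V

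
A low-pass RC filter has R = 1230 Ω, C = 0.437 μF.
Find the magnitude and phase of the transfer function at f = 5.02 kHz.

Step 1 — Angular frequency: ω = 2π·5020 = 3.154e+04 rad/s.
Step 2 — Transfer function: H(jω) = 1/(1 + jωRC).
Step 3 — Denominator: 1 + jωRC = 1 + j·3.154e+04·1230·4.37e-07 = 1 + j16.95.
Step 4 — H = 0.003467 - j0.05878.
Step 5 — Magnitude: |H| = 0.05888 (-24.6 dB); phase: φ = -86.6°.

|H| = 0.05888 (-24.6 dB), φ = -86.6°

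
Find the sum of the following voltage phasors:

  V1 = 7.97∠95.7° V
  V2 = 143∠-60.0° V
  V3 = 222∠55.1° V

Step 1 — Convert each phasor to rectangular form:
  V1 = 7.97·(cos(95.7°) + j·sin(95.7°)) = -0.7916 + j7.931 V
  V2 = 143·(cos(-60.0°) + j·sin(-60.0°)) = 71.5 - j123.8 V
  V3 = 222·(cos(55.1°) + j·sin(55.1°)) = 127 + j182.1 V
Step 2 — Sum components: V_total = 197.7 + j66.16 V.
Step 3 — Convert to polar: |V_total| = 208.5 V, ∠V_total = 18.5°.

V_total = 208.5∠18.5° V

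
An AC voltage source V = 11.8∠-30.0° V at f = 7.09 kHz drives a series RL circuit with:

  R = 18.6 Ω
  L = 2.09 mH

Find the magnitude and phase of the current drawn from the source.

Step 1 — Angular frequency: ω = 2π·f = 2π·7090 = 4.455e+04 rad/s.
Step 2 — Component impedances:
  R: Z = R = 18.6 Ω
  L: Z = jωL = j·4.455e+04·0.00209 = 0 + j93.1 Ω
Step 3 — Series combination: Z_total = R + L = 18.6 + j93.1 Ω = 94.94∠78.7° Ω.
Step 4 — Source phasor: V = 11.8∠-30.0° V = 10.22 - j5.9 V.
Step 5 — Ohm's law: I = V / Z_total = (10.22 - j5.9) / (18.6 + j93.1) = -0.03985 - j0.1177 A.
Step 6 — Convert to polar: |I| = 0.1243 A, ∠I = -108.7°.

I = 0.1243∠-108.7° A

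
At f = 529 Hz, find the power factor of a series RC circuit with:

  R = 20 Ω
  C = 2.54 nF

Step 1 — Angular frequency: ω = 2π·f = 2π·529 = 3324 rad/s.
Step 2 — Component impedances:
  R: Z = R = 20 Ω
  C: Z = 1/(jωC) = -j/(ω·C) = 0 - j1.184e+05 Ω
Step 3 — Series combination: Z_total = R + C = 20 - j1.184e+05 Ω = 1.184e+05∠-90.0° Ω.
Step 4 — Power factor: PF = cos(φ) = Re(Z)/|Z| = 20/1.1845e+05 = 0.0001688.
Step 5 — Type: Im(Z) = -1.184e+05 ⇒ leading (phase φ = -90.0°).

PF = 0.0001688 (leading, φ = -90.0°)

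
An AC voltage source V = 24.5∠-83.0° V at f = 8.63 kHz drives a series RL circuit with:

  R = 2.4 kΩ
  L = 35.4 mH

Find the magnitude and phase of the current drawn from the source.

Step 1 — Angular frequency: ω = 2π·f = 2π·8630 = 5.422e+04 rad/s.
Step 2 — Component impedances:
  R: Z = R = 2400 Ω
  L: Z = jωL = j·5.422e+04·0.0354 = 0 + j1920 Ω
Step 3 — Series combination: Z_total = R + L = 2400 + j1920 Ω = 3073∠38.7° Ω.
Step 4 — Source phasor: V = 24.5∠-83.0° V = 2.986 - j24.32 V.
Step 5 — Ohm's law: I = V / Z_total = (2.986 - j24.32) / (2400 + j1920) = -0.004184 - j0.006786 A.
Step 6 — Convert to polar: |I| = 0.007972 A, ∠I = -121.7°.

I = 0.007972∠-121.7° A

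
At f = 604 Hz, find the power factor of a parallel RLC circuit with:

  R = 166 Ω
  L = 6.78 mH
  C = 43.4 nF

Step 1 — Angular frequency: ω = 2π·f = 2π·604 = 3795 rad/s.
Step 2 — Component impedances:
  R: Z = R = 166 Ω
  L: Z = jωL = j·3795·0.00678 = 0 + j25.73 Ω
  C: Z = 1/(jωC) = -j/(ω·C) = 0 - j6071 Ω
Step 3 — Parallel combination: 1/Z_total = 1/R + 1/L + 1/C; Z_total = 3.927 + j25.23 Ω = 25.53∠81.2° Ω.
Step 4 — Power factor: PF = cos(φ) = Re(Z)/|Z| = 3.927/25.53 = 0.1538.
Step 5 — Type: Im(Z) = 25.23 ⇒ lagging (phase φ = 81.2°).

PF = 0.1538 (lagging, φ = 81.2°)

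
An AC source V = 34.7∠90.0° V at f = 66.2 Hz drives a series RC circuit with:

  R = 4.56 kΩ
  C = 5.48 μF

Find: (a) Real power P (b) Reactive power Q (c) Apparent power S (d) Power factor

Step 1 — Angular frequency: ω = 2π·f = 2π·66.2 = 415.9 rad/s.
Step 2 — Component impedances:
  R: Z = R = 4560 Ω
  C: Z = 1/(jωC) = -j/(ω·C) = 0 - j438.7 Ω
Step 3 — Series combination: Z_total = R + C = 4560 - j438.7 Ω = 4581∠-5.5° Ω.
Step 4 — Source phasor: V = 34.7∠90.0° V = 0 + j34.7 V.
Step 5 — Current: I = V / Z = -0.0007254 + j0.00754 A = 0.007575∠95.5° A.
Step 6 — Complex power: S = V·I* = 0.2616 - j0.02517 VA.
Step 7 — Real power: P = Re(S) = 0.2616 W.
Step 8 — Reactive power: Q = Im(S) = -0.02517 VAR.
Step 9 — Apparent power: |S| = 0.2628 VA.
Step 10 — Power factor: PF = P/|S| = 0.9954 (leading).

(a) P = 0.2616 W  (b) Q = -0.02517 VAR  (c) S = 0.2628 VA  (d) PF = 0.9954 (leading)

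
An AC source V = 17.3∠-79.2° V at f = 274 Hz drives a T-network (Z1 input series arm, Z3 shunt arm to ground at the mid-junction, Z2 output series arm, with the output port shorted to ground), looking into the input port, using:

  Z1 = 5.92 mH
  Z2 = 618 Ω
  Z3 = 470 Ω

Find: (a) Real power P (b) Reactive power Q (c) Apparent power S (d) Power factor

Step 1 — Angular frequency: ω = 2π·f = 2π·274 = 1722 rad/s.
Step 2 — Component impedances:
  Z1: Z = jωL = j·1722·0.00592 = 0 + j10.19 Ω
  Z2: Z = R = 618 Ω
  Z3: Z = R = 470 Ω
Step 3 — With the output port shorted to ground, the output series arm Z2 runs from the junction to ground; the shunt arm Z3 also runs from the junction to ground. They appear in parallel: Z3 || Z2 = 267 Ω.
Step 4 — Series with input arm Z1: Z_in = Z1 + (Z3 || Z2) = 267 + j10.19 Ω = 267.2∠2.2° Ω.
Step 5 — Source phasor: V = 17.3∠-79.2° V = 3.242 - j16.99 V.
Step 6 — Current: I = V / Z = 0.009698 - j0.06402 A = 0.06475∠-81.4° A.
Step 7 — Complex power: S = V·I* = 1.119 + j0.04274 VA.
Step 8 — Real power: P = Re(S) = 1.119 W.
Step 9 — Reactive power: Q = Im(S) = 0.04274 VAR.
Step 10 — Apparent power: |S| = 1.12 VA.
Step 11 — Power factor: PF = P/|S| = 0.9993 (lagging).

(a) P = 1.119 W  (b) Q = 0.04274 VAR  (c) S = 1.12 VA  (d) PF = 0.9993 (lagging)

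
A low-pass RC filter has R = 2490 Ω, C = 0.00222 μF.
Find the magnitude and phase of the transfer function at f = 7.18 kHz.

Step 1 — Angular frequency: ω = 2π·7180 = 4.511e+04 rad/s.
Step 2 — Transfer function: H(jω) = 1/(1 + jωRC).
Step 3 — Denominator: 1 + jωRC = 1 + j·4.511e+04·2490·2.22e-09 = 1 + j0.2494.
Step 4 — H = 0.9415 - j0.2348.
Step 5 — Magnitude: |H| = 0.9703 (-0.3 dB); phase: φ = -14.0°.

|H| = 0.9703 (-0.3 dB), φ = -14.0°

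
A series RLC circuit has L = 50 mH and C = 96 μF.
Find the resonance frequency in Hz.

Step 1 — Resonance condition Im(Z)=0 gives ω₀ = 1/√(LC).
Step 2 — ω₀ = 1/√(0.05·9.6e-05) = 456.4 rad/s.
Step 3 — f₀ = ω₀/(2π) = 72.64 Hz.

f₀ = 72.64 Hz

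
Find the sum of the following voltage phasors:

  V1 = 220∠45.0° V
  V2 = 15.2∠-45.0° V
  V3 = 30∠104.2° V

Step 1 — Convert each phasor to rectangular form:
  V1 = 220·(cos(45.0°) + j·sin(45.0°)) = 155.6 + j155.6 V
  V2 = 15.2·(cos(-45.0°) + j·sin(-45.0°)) = 10.75 - j10.75 V
  V3 = 30·(cos(104.2°) + j·sin(104.2°)) = -7.359 + j29.08 V
Step 2 — Sum components: V_total = 159 + j173.9 V.
Step 3 — Convert to polar: |V_total| = 235.6 V, ∠V_total = 47.6°.

V_total = 235.6∠47.6° V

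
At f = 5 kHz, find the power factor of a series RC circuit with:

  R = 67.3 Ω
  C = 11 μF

Step 1 — Angular frequency: ω = 2π·f = 2π·5000 = 3.142e+04 rad/s.
Step 2 — Component impedances:
  R: Z = R = 67.3 Ω
  C: Z = 1/(jωC) = -j/(ω·C) = 0 - j2.894 Ω
Step 3 — Series combination: Z_total = R + C = 67.3 - j2.894 Ω = 67.36∠-2.5° Ω.
Step 4 — Power factor: PF = cos(φ) = Re(Z)/|Z| = 67.3/67.36 = 0.9991.
Step 5 — Type: Im(Z) = -2.894 ⇒ leading (phase φ = -2.5°).

PF = 0.9991 (leading, φ = -2.5°)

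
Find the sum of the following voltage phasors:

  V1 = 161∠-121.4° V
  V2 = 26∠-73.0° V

Step 1 — Convert each phasor to rectangular form:
  V1 = 161·(cos(-121.4°) + j·sin(-121.4°)) = -83.88 - j137.4 V
  V2 = 26·(cos(-73.0°) + j·sin(-73.0°)) = 7.602 - j24.86 V
Step 2 — Sum components: V_total = -76.28 - j162.3 V.
Step 3 — Convert to polar: |V_total| = 179.3 V, ∠V_total = -115.2°.

V_total = 179.3∠-115.2° V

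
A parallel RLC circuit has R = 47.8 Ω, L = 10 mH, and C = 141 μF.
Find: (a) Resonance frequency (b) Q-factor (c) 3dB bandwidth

Step 1 — Resonance: ω₀ = 1/√(LC) = 1/√(0.01·0.000141) = 842.2 rad/s.
Step 2 — f₀ = ω₀/(2π) = 134 Hz.
Step 3 — Parallel Q: Q = R/(ω₀L) = 47.8/(842.2·0.01) = 5.676.
Step 4 — Bandwidth: Δω = ω₀/Q = 148.4 rad/s; BW = Δω/(2π) = 23.61 Hz.

(a) f₀ = 134 Hz  (b) Q = 5.676  (c) BW = 23.61 Hz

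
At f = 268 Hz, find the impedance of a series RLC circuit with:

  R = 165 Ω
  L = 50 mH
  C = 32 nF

Step 1 — Angular frequency: ω = 2π·f = 2π·268 = 1684 rad/s.
Step 2 — Component impedances:
  R: Z = R = 165 Ω
  L: Z = jωL = j·1684·0.05 = 0 + j84.19 Ω
  C: Z = 1/(jωC) = -j/(ω·C) = 0 - j1.856e+04 Ω
Step 3 — Series combination: Z_total = R + L + C = 165 - j1.847e+04 Ω = 1.847e+04∠-89.5° Ω.

Z = 165 - j1.847e+04 Ω = 1.847e+04∠-89.5° Ω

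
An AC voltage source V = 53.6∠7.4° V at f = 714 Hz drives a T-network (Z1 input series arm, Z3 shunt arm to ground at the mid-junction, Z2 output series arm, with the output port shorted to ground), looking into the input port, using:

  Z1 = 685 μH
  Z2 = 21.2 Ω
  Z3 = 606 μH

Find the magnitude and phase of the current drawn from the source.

Step 1 — Angular frequency: ω = 2π·f = 2π·714 = 4486 rad/s.
Step 2 — Component impedances:
  Z1: Z = jωL = j·4486·0.000685 = 0 + j3.073 Ω
  Z2: Z = R = 21.2 Ω
  Z3: Z = jωL = j·4486·0.000606 = 0 + j2.719 Ω
Step 3 — With the output port shorted to ground, the output series arm Z2 runs from the junction to ground; the shunt arm Z3 also runs from the junction to ground. They appear in parallel: Z3 || Z2 = 0.343 + j2.675 Ω.
Step 4 — Series with input arm Z1: Z_in = Z1 + (Z3 || Z2) = 0.343 + j5.748 Ω = 5.758∠86.6° Ω.
Step 5 — Source phasor: V = 53.6∠7.4° V = 53.15 + j6.903 V.
Step 6 — Ohm's law: I = V / Z_total = (53.15 + j6.903) / (0.343 + j5.748) = 1.747 - j9.144 A.
Step 7 — Convert to polar: |I| = 9.309 A, ∠I = -79.2°.

I = 9.309∠-79.2° A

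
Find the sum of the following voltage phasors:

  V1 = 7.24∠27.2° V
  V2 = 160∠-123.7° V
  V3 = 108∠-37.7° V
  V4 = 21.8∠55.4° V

Step 1 — Convert each phasor to rectangular form:
  V1 = 7.24·(cos(27.2°) + j·sin(27.2°)) = 6.439 + j3.309 V
  V2 = 160·(cos(-123.7°) + j·sin(-123.7°)) = -88.78 - j133.1 V
  V3 = 108·(cos(-37.7°) + j·sin(-37.7°)) = 85.45 - j66.04 V
  V4 = 21.8·(cos(55.4°) + j·sin(55.4°)) = 12.38 + j17.94 V
Step 2 — Sum components: V_total = 15.5 - j177.9 V.
Step 3 — Convert to polar: |V_total| = 178.6 V, ∠V_total = -85.0°.

V_total = 178.6∠-85.0° V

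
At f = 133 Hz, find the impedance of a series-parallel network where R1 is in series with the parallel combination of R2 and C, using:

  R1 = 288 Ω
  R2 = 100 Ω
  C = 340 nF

Step 1 — Angular frequency: ω = 2π·f = 2π·133 = 835.7 rad/s.
Step 2 — Component impedances:
  R1: Z = R = 288 Ω
  R2: Z = R = 100 Ω
  C: Z = 1/(jωC) = -j/(ω·C) = 0 - j3520 Ω
Step 3 — Parallel branch: R2 || C = 1/(1/R2 + 1/C) = 99.92 - j2.839 Ω.
Step 4 — Series with R1: Z_total = R1 + (R2 || C) = 387.9 - j2.839 Ω = 387.9∠-0.4° Ω.

Z = 387.9 - j2.839 Ω = 387.9∠-0.4° Ω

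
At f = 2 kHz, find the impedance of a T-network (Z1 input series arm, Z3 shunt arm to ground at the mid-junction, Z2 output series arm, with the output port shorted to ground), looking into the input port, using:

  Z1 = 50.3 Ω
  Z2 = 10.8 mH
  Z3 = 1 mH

Step 1 — Angular frequency: ω = 2π·f = 2π·2000 = 1.257e+04 rad/s.
Step 2 — Component impedances:
  Z1: Z = R = 50.3 Ω
  Z2: Z = jωL = j·1.257e+04·0.0108 = 0 + j135.7 Ω
  Z3: Z = jωL = j·1.257e+04·0.001 = 0 + j12.57 Ω
Step 3 — With the output port shorted to ground, the output series arm Z2 runs from the junction to ground; the shunt arm Z3 also runs from the junction to ground. They appear in parallel: Z3 || Z2 = 0 + j11.5 Ω.
Step 4 — Series with input arm Z1: Z_in = Z1 + (Z3 || Z2) = 50.3 + j11.5 Ω = 51.6∠12.9° Ω.

Z = 50.3 + j11.5 Ω = 51.6∠12.9° Ω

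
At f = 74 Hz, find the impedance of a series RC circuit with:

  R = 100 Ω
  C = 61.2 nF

Step 1 — Angular frequency: ω = 2π·f = 2π·74 = 465 rad/s.
Step 2 — Component impedances:
  R: Z = R = 100 Ω
  C: Z = 1/(jωC) = -j/(ω·C) = 0 - j3.514e+04 Ω
Step 3 — Series combination: Z_total = R + C = 100 - j3.514e+04 Ω = 3.514e+04∠-89.8° Ω.

Z = 100 - j3.514e+04 Ω = 3.514e+04∠-89.8° Ω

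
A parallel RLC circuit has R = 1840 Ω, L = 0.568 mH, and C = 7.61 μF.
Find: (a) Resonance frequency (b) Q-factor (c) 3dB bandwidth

Step 1 — Resonance: ω₀ = 1/√(LC) = 1/√(0.000568·7.61e-06) = 1.521e+04 rad/s.
Step 2 — f₀ = ω₀/(2π) = 2421 Hz.
Step 3 — Parallel Q: Q = R/(ω₀L) = 1840/(1.521e+04·0.000568) = 213.
Step 4 — Bandwidth: Δω = ω₀/Q = 71.42 rad/s; BW = Δω/(2π) = 11.37 Hz.

(a) f₀ = 2421 Hz  (b) Q = 213  (c) BW = 11.37 Hz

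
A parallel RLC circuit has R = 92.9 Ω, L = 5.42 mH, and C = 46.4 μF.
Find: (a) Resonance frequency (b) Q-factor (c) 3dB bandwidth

Step 1 — Resonance: ω₀ = 1/√(LC) = 1/√(0.00542·4.64e-05) = 1994 rad/s.
Step 2 — f₀ = ω₀/(2π) = 317.4 Hz.
Step 3 — Parallel Q: Q = R/(ω₀L) = 92.9/(1994·0.00542) = 8.596.
Step 4 — Bandwidth: Δω = ω₀/Q = 232 rad/s; BW = Δω/(2π) = 36.92 Hz.

(a) f₀ = 317.4 Hz  (b) Q = 8.596  (c) BW = 36.92 Hz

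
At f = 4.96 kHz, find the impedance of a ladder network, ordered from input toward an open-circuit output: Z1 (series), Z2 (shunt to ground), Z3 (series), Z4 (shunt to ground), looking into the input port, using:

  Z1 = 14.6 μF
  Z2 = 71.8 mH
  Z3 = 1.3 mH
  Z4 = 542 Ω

Step 1 — Angular frequency: ω = 2π·f = 2π·4960 = 3.116e+04 rad/s.
Step 2 — Component impedances:
  Z1: Z = 1/(jωC) = -j/(ω·C) = 0 - j2.198 Ω
  Z2: Z = jωL = j·3.116e+04·0.0718 = 0 + j2238 Ω
  Z3: Z = jωL = j·3.116e+04·0.0013 = 0 + j40.51 Ω
  Z4: Z = R = 542 Ω
Step 3 — Ladder network (open output): work backward from the far end, alternating series and parallel combinations. Z_in = 494.9 + j155.3 Ω = 518.7∠17.4° Ω.

Z = 494.9 + j155.3 Ω = 518.7∠17.4° Ω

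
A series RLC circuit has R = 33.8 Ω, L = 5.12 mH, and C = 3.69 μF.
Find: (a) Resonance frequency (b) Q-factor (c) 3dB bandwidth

Step 1 — Resonance: ω₀ = 1/√(LC) = 1/√(0.00512·3.69e-06) = 7275 rad/s.
Step 2 — f₀ = ω₀/(2π) = 1158 Hz.
Step 3 — Series Q: Q = ω₀L/R = 7275·0.00512/33.8 = 1.102.
Step 4 — Bandwidth: Δω = ω₀/Q = 6602 rad/s; BW = Δω/(2π) = 1051 Hz.

(a) f₀ = 1158 Hz  (b) Q = 1.102  (c) BW = 1051 Hz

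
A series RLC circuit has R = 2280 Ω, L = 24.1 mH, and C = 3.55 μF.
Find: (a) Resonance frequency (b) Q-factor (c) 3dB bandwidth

Step 1 — Resonance: ω₀ = 1/√(LC) = 1/√(0.0241·3.55e-06) = 3419 rad/s.
Step 2 — f₀ = ω₀/(2π) = 544.1 Hz.
Step 3 — Series Q: Q = ω₀L/R = 3419·0.0241/2280 = 0.03614.
Step 4 — Bandwidth: Δω = ω₀/Q = 9.461e+04 rad/s; BW = Δω/(2π) = 1.506e+04 Hz.

(a) f₀ = 544.1 Hz  (b) Q = 0.03614  (c) BW = 1.506e+04 Hz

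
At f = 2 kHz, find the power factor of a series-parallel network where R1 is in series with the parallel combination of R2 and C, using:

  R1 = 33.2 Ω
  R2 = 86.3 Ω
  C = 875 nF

Step 1 — Angular frequency: ω = 2π·f = 2π·2000 = 1.257e+04 rad/s.
Step 2 — Component impedances:
  R1: Z = R = 33.2 Ω
  R2: Z = R = 86.3 Ω
  C: Z = 1/(jωC) = -j/(ω·C) = 0 - j90.95 Ω
Step 3 — Parallel branch: R2 || C = 1/(1/R2 + 1/C) = 45.41 - j43.09 Ω.
Step 4 — Series with R1: Z_total = R1 + (R2 || C) = 78.61 - j43.09 Ω = 89.65∠-28.7° Ω.
Step 5 — Power factor: PF = cos(φ) = Re(Z)/|Z| = 78.61/89.65 = 0.8769.
Step 6 — Type: Im(Z) = -43.09 ⇒ leading (phase φ = -28.7°).

PF = 0.8769 (leading, φ = -28.7°)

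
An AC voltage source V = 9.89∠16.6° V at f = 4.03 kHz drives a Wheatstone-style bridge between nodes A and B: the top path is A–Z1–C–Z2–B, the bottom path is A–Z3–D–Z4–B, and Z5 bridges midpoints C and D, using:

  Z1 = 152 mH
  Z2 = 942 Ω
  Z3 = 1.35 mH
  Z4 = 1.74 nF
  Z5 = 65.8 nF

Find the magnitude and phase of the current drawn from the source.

Step 1 — Angular frequency: ω = 2π·f = 2π·4030 = 2.532e+04 rad/s.
Step 2 — Component impedances:
  Z1: Z = jωL = j·2.532e+04·0.152 = 0 + j3849 Ω
  Z2: Z = R = 942 Ω
  Z3: Z = jωL = j·2.532e+04·0.00135 = 0 + j34.18 Ω
  Z4: Z = 1/(jωC) = -j/(ω·C) = 0 - j2.27e+04 Ω
  Z5: Z = 1/(jωC) = -j/(ω·C) = 0 - j600.2 Ω
Step 3 — Bridge requires nodal analysis (the Z5 bridge couples midpoints C and D, so the two paths cannot be reduced to a simple series/parallel combination). Setting node B to ground and injecting 1 A at node A, the 3-node admittance system at A, C, D solves to V_A = Z_AB = 884.8 - j678 Ω = 1115∠-37.5° Ω.
Step 4 — Source phasor: V = 9.89∠16.6° V = 9.478 + j2.825 V.
Step 5 — Ohm's law: I = V / Z_total = (9.478 + j2.825) / (884.8 - j678) = 0.005207 + j0.007184 A.
Step 6 — Convert to polar: |I| = 0.008872 A, ∠I = 54.1°.

I = 0.008872∠54.1° A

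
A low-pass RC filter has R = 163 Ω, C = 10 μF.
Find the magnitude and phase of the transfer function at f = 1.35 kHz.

Step 1 — Angular frequency: ω = 2π·1350 = 8482 rad/s.
Step 2 — Transfer function: H(jω) = 1/(1 + jωRC).
Step 3 — Denominator: 1 + jωRC = 1 + j·8482·163·1e-05 = 1 + j13.83.
Step 4 — H = 0.005204 - j0.07195.
Step 5 — Magnitude: |H| = 0.07214 (-22.8 dB); phase: φ = -85.9°.

|H| = 0.07214 (-22.8 dB), φ = -85.9°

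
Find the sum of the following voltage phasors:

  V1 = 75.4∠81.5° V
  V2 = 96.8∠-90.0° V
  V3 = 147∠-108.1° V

Step 1 — Convert each phasor to rectangular form:
  V1 = 75.4·(cos(81.5°) + j·sin(81.5°)) = 11.14 + j74.57 V
  V2 = 96.8·(cos(-90.0°) + j·sin(-90.0°)) = 0 - j96.8 V
  V3 = 147·(cos(-108.1°) + j·sin(-108.1°)) = -45.67 - j139.7 V
Step 2 — Sum components: V_total = -34.52 - j162 V.
Step 3 — Convert to polar: |V_total| = 165.6 V, ∠V_total = -102.0°.

V_total = 165.6∠-102.0° V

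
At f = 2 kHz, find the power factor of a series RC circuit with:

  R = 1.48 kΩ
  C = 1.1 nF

Step 1 — Angular frequency: ω = 2π·f = 2π·2000 = 1.257e+04 rad/s.
Step 2 — Component impedances:
  R: Z = R = 1480 Ω
  C: Z = 1/(jωC) = -j/(ω·C) = 0 - j7.234e+04 Ω
Step 3 — Series combination: Z_total = R + C = 1480 - j7.234e+04 Ω = 7.236e+04∠-88.8° Ω.
Step 4 — Power factor: PF = cos(φ) = Re(Z)/|Z| = 1480/7.236e+04 = 0.02045.
Step 5 — Type: Im(Z) = -7.234e+04 ⇒ leading (phase φ = -88.8°).

PF = 0.02045 (leading, φ = -88.8°)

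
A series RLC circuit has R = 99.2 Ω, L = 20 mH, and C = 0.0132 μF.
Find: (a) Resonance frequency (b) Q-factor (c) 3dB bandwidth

Step 1 — Resonance condition Im(Z)=0 gives ω₀ = 1/√(LC).
Step 2 — ω₀ = 1/√(0.02·1.32e-08) = 6.155e+04 rad/s.
Step 3 — f₀ = ω₀/(2π) = 9795 Hz.
Step 4 — Series Q: Q = ω₀L/R = 6.155e+04·0.02/99.2 = 12.41.
Step 5 — 3dB bandwidth: Δω = ω₀/Q = 4960 rad/s; BW = Δω/(2π) = 789.4 Hz.

(a) f₀ = 9795 Hz  (b) Q = 12.41  (c) BW = 789.4 Hz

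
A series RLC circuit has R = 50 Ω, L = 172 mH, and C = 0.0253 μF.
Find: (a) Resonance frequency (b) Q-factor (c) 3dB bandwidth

Step 1 — Resonance: ω₀ = 1/√(LC) = 1/√(0.172·2.53e-08) = 1.516e+04 rad/s.
Step 2 — f₀ = ω₀/(2π) = 2413 Hz.
Step 3 — Series Q: Q = ω₀L/R = 1.516e+04·0.172/50 = 52.15.
Step 4 — Bandwidth: Δω = ω₀/Q = 290.7 rad/s; BW = Δω/(2π) = 46.27 Hz.

(a) f₀ = 2413 Hz  (b) Q = 52.15  (c) BW = 46.27 Hz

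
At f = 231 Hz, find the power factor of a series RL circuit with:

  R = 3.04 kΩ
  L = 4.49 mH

Step 1 — Angular frequency: ω = 2π·f = 2π·231 = 1451 rad/s.
Step 2 — Component impedances:
  R: Z = R = 3040 Ω
  L: Z = jωL = j·1451·0.00449 = 0 + j6.517 Ω
Step 3 — Series combination: Z_total = R + L = 3040 + j6.517 Ω = 3040∠0.1° Ω.
Step 4 — Power factor: PF = cos(φ) = Re(Z)/|Z| = 3040/3040 = 1.
Step 5 — Type: Im(Z) = 6.517 ⇒ lagging (phase φ = 0.1°).

PF = 1 (lagging, φ = 0.1°)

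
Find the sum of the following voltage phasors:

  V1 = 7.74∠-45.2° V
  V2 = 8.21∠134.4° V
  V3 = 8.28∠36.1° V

Step 1 — Convert each phasor to rectangular form:
  V1 = 7.74·(cos(-45.2°) + j·sin(-45.2°)) = 5.454 - j5.492 V
  V2 = 8.21·(cos(134.4°) + j·sin(134.4°)) = -5.744 + j5.866 V
  V3 = 8.28·(cos(36.1°) + j·sin(36.1°)) = 6.69 + j4.879 V
Step 2 — Sum components: V_total = 6.4 + j5.252 V.
Step 3 — Convert to polar: |V_total| = 8.279 V, ∠V_total = 39.4°.

V_total = 8.279∠39.4° V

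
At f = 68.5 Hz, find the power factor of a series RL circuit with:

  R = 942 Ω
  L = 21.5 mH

Step 1 — Angular frequency: ω = 2π·f = 2π·68.5 = 430.4 rad/s.
Step 2 — Component impedances:
  R: Z = R = 942 Ω
  L: Z = jωL = j·430.4·0.0215 = 0 + j9.254 Ω
Step 3 — Series combination: Z_total = R + L = 942 + j9.254 Ω = 942∠0.6° Ω.
Step 4 — Power factor: PF = cos(φ) = Re(Z)/|Z| = 942/942 = 1.
Step 5 — Type: Im(Z) = 9.254 ⇒ lagging (phase φ = 0.6°).

PF = 1 (lagging, φ = 0.6°)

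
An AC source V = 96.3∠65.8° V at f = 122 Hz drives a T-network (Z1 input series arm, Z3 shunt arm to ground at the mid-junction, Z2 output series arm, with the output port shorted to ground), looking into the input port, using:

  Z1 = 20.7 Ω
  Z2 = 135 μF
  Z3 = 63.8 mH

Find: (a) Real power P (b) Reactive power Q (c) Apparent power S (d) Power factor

Step 1 — Angular frequency: ω = 2π·f = 2π·122 = 766.5 rad/s.
Step 2 — Component impedances:
  Z1: Z = R = 20.7 Ω
  Z2: Z = 1/(jωC) = -j/(ω·C) = 0 - j9.663 Ω
  Z3: Z = jωL = j·766.5·0.0638 = 0 + j48.91 Ω
Step 3 — With the output port shorted to ground, the output series arm Z2 runs from the junction to ground; the shunt arm Z3 also runs from the junction to ground. They appear in parallel: Z3 || Z2 = 0 - j12.04 Ω.
Step 4 — Series with input arm Z1: Z_in = Z1 + (Z3 || Z2) = 20.7 - j12.04 Ω = 23.95∠-30.2° Ω.
Step 5 — Source phasor: V = 96.3∠65.8° V = 39.48 + j87.84 V.
Step 6 — Current: I = V / Z = -0.4196 + j3.999 A = 4.021∠96.0° A.
Step 7 — Complex power: S = V·I* = 334.7 - j194.7 VA.
Step 8 — Real power: P = Re(S) = 334.7 W.
Step 9 — Reactive power: Q = Im(S) = -194.7 VAR.
Step 10 — Apparent power: |S| = 387.2 VA.
Step 11 — Power factor: PF = P/|S| = 0.8644 (leading).

(a) P = 334.7 W  (b) Q = -194.7 VAR  (c) S = 387.2 VA  (d) PF = 0.8644 (leading)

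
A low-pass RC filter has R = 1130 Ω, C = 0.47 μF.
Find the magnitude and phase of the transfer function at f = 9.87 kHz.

Step 1 — Angular frequency: ω = 2π·9870 = 6.202e+04 rad/s.
Step 2 — Transfer function: H(jω) = 1/(1 + jωRC).
Step 3 — Denominator: 1 + jωRC = 1 + j·6.202e+04·1130·4.7e-07 = 1 + j32.94.
Step 4 — H = 0.000921 - j0.03033.
Step 5 — Magnitude: |H| = 0.03035 (-30.4 dB); phase: φ = -88.3°.

|H| = 0.03035 (-30.4 dB), φ = -88.3°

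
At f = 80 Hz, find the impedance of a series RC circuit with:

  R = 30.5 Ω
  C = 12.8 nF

Step 1 — Angular frequency: ω = 2π·f = 2π·80 = 502.7 rad/s.
Step 2 — Component impedances:
  R: Z = R = 30.5 Ω
  C: Z = 1/(jωC) = -j/(ω·C) = 0 - j1.554e+05 Ω
Step 3 — Series combination: Z_total = R + C = 30.5 - j1.554e+05 Ω = 1.554e+05∠-90.0° Ω.

Z = 30.5 - j1.554e+05 Ω = 1.554e+05∠-90.0° Ω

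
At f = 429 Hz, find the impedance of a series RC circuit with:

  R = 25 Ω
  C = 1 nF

Step 1 — Angular frequency: ω = 2π·f = 2π·429 = 2695 rad/s.
Step 2 — Component impedances:
  R: Z = R = 25 Ω
  C: Z = 1/(jωC) = -j/(ω·C) = 0 - j3.71e+05 Ω
Step 3 — Series combination: Z_total = R + C = 25 - j3.71e+05 Ω = 3.71e+05∠-90.0° Ω.

Z = 25 - j3.71e+05 Ω = 3.71e+05∠-90.0° Ω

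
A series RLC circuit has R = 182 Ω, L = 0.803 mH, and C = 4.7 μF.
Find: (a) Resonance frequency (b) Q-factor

Step 1 — Resonance condition Im(Z)=0 gives ω₀ = 1/√(LC).
Step 2 — ω₀ = 1/√(0.000803·4.7e-06) = 1.628e+04 rad/s.
Step 3 — f₀ = ω₀/(2π) = 2591 Hz.
Step 4 — Series Q: Q = ω₀L/R = 1.628e+04·0.000803/182 = 0.07182.

(a) f₀ = 2591 Hz  (b) Q = 0.07182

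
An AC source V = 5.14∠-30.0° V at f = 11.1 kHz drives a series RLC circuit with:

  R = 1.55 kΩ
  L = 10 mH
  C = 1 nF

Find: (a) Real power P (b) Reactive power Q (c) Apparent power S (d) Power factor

Step 1 — Angular frequency: ω = 2π·f = 2π·1.11e+04 = 6.974e+04 rad/s.
Step 2 — Component impedances:
  R: Z = R = 1550 Ω
  L: Z = jωL = j·6.974e+04·0.01 = 0 + j697.4 Ω
  C: Z = 1/(jωC) = -j/(ω·C) = 0 - j1.434e+04 Ω
Step 3 — Series combination: Z_total = R + L + C = 1550 - j1.364e+04 Ω = 1.373e+04∠-83.5° Ω.
Step 4 — Source phasor: V = 5.14∠-30.0° V = 4.451 - j2.57 V.
Step 5 — Current: I = V / Z = 0.0002226 + j0.000301 A = 0.0003744∠53.5° A.
Step 6 — Complex power: S = V·I* = 0.0002173 - j0.001912 VA.
Step 7 — Real power: P = Re(S) = 0.0002173 W.
Step 8 — Reactive power: Q = Im(S) = -0.001912 VAR.
Step 9 — Apparent power: |S| = 0.001924 VA.
Step 10 — Power factor: PF = P/|S| = 0.1129 (leading).

(a) P = 0.0002173 W  (b) Q = -0.001912 VAR  (c) S = 0.001924 VA  (d) PF = 0.1129 (leading)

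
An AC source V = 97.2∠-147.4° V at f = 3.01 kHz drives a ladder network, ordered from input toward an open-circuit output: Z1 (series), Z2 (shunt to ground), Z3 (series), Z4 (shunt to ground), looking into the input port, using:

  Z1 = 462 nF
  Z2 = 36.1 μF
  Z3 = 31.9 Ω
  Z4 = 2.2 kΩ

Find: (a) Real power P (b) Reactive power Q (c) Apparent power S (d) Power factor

Step 1 — Angular frequency: ω = 2π·f = 2π·3010 = 1.891e+04 rad/s.
Step 2 — Component impedances:
  Z1: Z = 1/(jωC) = -j/(ω·C) = 0 - j114.4 Ω
  Z2: Z = 1/(jωC) = -j/(ω·C) = 0 - j1.465 Ω
  Z3: Z = R = 31.9 Ω
  Z4: Z = R = 2200 Ω
Step 3 — Ladder network (open output): work backward from the far end, alternating series and parallel combinations. Z_in = 0.0009612 - j115.9 Ω = 115.9∠-90.0° Ω.
Step 4 — Source phasor: V = 97.2∠-147.4° V = -81.89 - j52.37 V.
Step 5 — Current: I = V / Z = 0.4518 - j0.7064 A = 0.8386∠-57.4° A.
Step 6 — Complex power: S = V·I* = 0.0006759 - j81.51 VA.
Step 7 — Real power: P = Re(S) = 0.0006759 W.
Step 8 — Reactive power: Q = Im(S) = -81.51 VAR.
Step 9 — Apparent power: |S| = 81.51 VA.
Step 10 — Power factor: PF = P/|S| = 8.292e-06 (leading).

(a) P = 0.0006759 W  (b) Q = -81.51 VAR  (c) S = 81.51 VA  (d) PF = 8.292e-06 (leading)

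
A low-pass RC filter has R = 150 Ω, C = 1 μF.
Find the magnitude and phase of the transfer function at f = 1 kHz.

Step 1 — Angular frequency: ω = 2π·1000 = 6283 rad/s.
Step 2 — Transfer function: H(jω) = 1/(1 + jωRC).
Step 3 — Denominator: 1 + jωRC = 1 + j·6283·150·1e-06 = 1 + j0.9425.
Step 4 — H = 0.5296 - j0.4991.
Step 5 — Magnitude: |H| = 0.7277 (-2.8 dB); phase: φ = -43.3°.

|H| = 0.7277 (-2.8 dB), φ = -43.3°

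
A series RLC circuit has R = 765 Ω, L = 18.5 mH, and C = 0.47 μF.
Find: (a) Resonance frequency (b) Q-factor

Step 1 — Resonance condition Im(Z)=0 gives ω₀ = 1/√(LC).
Step 2 — ω₀ = 1/√(0.0185·4.7e-07) = 1.072e+04 rad/s.
Step 3 — f₀ = ω₀/(2π) = 1707 Hz.
Step 4 — Series Q: Q = ω₀L/R = 1.072e+04·0.0185/765 = 0.2593.

(a) f₀ = 1707 Hz  (b) Q = 0.2593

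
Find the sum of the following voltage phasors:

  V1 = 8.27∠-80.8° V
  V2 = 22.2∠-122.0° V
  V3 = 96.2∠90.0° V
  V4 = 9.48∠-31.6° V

Step 1 — Convert each phasor to rectangular form:
  V1 = 8.27·(cos(-80.8°) + j·sin(-80.8°)) = 1.322 - j8.164 V
  V2 = 22.2·(cos(-122.0°) + j·sin(-122.0°)) = -11.76 - j18.83 V
  V3 = 96.2·(cos(90.0°) + j·sin(90.0°)) = 0 + j96.2 V
  V4 = 9.48·(cos(-31.6°) + j·sin(-31.6°)) = 8.074 - j4.967 V
Step 2 — Sum components: V_total = -2.368 + j64.24 V.
Step 3 — Convert to polar: |V_total| = 64.29 V, ∠V_total = 92.1°.

V_total = 64.29∠92.1° V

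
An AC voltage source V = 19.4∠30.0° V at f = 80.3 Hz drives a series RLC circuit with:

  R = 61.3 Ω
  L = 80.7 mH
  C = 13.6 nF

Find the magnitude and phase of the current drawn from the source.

Step 1 — Angular frequency: ω = 2π·f = 2π·80.3 = 504.5 rad/s.
Step 2 — Component impedances:
  R: Z = R = 61.3 Ω
  L: Z = jωL = j·504.5·0.0807 = 0 + j40.72 Ω
  C: Z = 1/(jωC) = -j/(ω·C) = 0 - j1.457e+05 Ω
Step 3 — Series combination: Z_total = R + L + C = 61.3 - j1.457e+05 Ω = 1.457e+05∠-90.0° Ω.
Step 4 — Source phasor: V = 19.4∠30.0° V = 16.8 + j9.7 V.
Step 5 — Ohm's law: I = V / Z_total = (16.8 + j9.7) / (61.3 - j1.457e+05) = -6.653e-05 + j0.0001153 A.
Step 6 — Convert to polar: |I| = 0.0001332 A, ∠I = 120.0°.

I = 0.0001332∠120.0° A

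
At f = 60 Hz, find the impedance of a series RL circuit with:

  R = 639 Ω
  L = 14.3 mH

Step 1 — Angular frequency: ω = 2π·f = 2π·60 = 377 rad/s.
Step 2 — Component impedances:
  R: Z = R = 639 Ω
  L: Z = jωL = j·377·0.0143 = 0 + j5.391 Ω
Step 3 — Series combination: Z_total = R + L = 639 + j5.391 Ω = 639∠0.5° Ω.

Z = 639 + j5.391 Ω = 639∠0.5° Ω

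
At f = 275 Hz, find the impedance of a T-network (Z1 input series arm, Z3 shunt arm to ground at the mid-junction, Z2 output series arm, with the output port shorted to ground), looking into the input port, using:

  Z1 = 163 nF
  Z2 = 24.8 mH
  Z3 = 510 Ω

Step 1 — Angular frequency: ω = 2π·f = 2π·275 = 1728 rad/s.
Step 2 — Component impedances:
  Z1: Z = 1/(jωC) = -j/(ω·C) = 0 - j3551 Ω
  Z2: Z = jωL = j·1728·0.0248 = 0 + j42.85 Ω
  Z3: Z = R = 510 Ω
Step 3 — With the output port shorted to ground, the output series arm Z2 runs from the junction to ground; the shunt arm Z3 also runs from the junction to ground. They appear in parallel: Z3 || Z2 = 3.575 + j42.55 Ω.
Step 4 — Series with input arm Z1: Z_in = Z1 + (Z3 || Z2) = 3.575 - j3508 Ω = 3508∠-89.9° Ω.

Z = 3.575 - j3508 Ω = 3508∠-89.9° Ω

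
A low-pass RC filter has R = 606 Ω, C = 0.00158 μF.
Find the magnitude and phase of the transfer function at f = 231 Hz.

Step 1 — Angular frequency: ω = 2π·231 = 1451 rad/s.
Step 2 — Transfer function: H(jω) = 1/(1 + jωRC).
Step 3 — Denominator: 1 + jωRC = 1 + j·1451·606·1.58e-09 = 1 + j0.00139.
Step 4 — H = 1 - j0.00139.
Step 5 — Magnitude: |H| = 1 (-0.0 dB); phase: φ = -0.1°.

|H| = 1 (-0.0 dB), φ = -0.1°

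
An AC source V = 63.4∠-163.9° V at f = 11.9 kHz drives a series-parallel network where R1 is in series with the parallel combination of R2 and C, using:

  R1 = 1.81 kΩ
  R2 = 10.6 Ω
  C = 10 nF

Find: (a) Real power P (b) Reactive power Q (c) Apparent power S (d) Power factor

Step 1 — Angular frequency: ω = 2π·f = 2π·1.19e+04 = 7.477e+04 rad/s.
Step 2 — Component impedances:
  R1: Z = R = 1810 Ω
  R2: Z = R = 10.6 Ω
  C: Z = 1/(jωC) = -j/(ω·C) = 0 - j1337 Ω
Step 3 — Parallel branch: R2 || C = 1/(1/R2 + 1/C) = 10.6 - j0.08401 Ω.
Step 4 — Series with R1: Z_total = R1 + (R2 || C) = 1821 - j0.08401 Ω = 1821∠-0.0° Ω.
Step 5 — Source phasor: V = 63.4∠-163.9° V = -60.91 - j17.58 V.
Step 6 — Current: I = V / Z = -0.03346 - j0.009659 A = 0.03482∠-163.9° A.
Step 7 — Complex power: S = V·I* = 2.208 - j0.0001019 VA.
Step 8 — Real power: P = Re(S) = 2.208 W.
Step 9 — Reactive power: Q = Im(S) = -0.0001019 VAR.
Step 10 — Apparent power: |S| = 2.208 VA.
Step 11 — Power factor: PF = P/|S| = 1 (leading).

(a) P = 2.208 W  (b) Q = -0.0001019 VAR  (c) S = 2.208 VA  (d) PF = 1 (leading)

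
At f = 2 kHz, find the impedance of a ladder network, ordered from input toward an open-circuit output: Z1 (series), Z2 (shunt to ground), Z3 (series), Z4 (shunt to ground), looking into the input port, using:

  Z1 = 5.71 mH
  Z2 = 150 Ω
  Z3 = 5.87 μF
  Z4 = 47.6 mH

Step 1 — Angular frequency: ω = 2π·f = 2π·2000 = 1.257e+04 rad/s.
Step 2 — Component impedances:
  Z1: Z = jωL = j·1.257e+04·0.00571 = 0 + j71.75 Ω
  Z2: Z = R = 150 Ω
  Z3: Z = 1/(jωC) = -j/(ω·C) = 0 - j13.56 Ω
  Z4: Z = jωL = j·1.257e+04·0.0476 = 0 + j598.2 Ω
Step 3 — Ladder network (open output): work backward from the far end, alternating series and parallel combinations. Z_in = 140.7 + j107.9 Ω = 177.3∠37.5° Ω.

Z = 140.7 + j107.9 Ω = 177.3∠37.5° Ω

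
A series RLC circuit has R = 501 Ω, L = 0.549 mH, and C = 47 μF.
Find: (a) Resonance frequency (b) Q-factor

Step 1 — Resonance condition Im(Z)=0 gives ω₀ = 1/√(LC).
Step 2 — ω₀ = 1/√(0.000549·4.7e-05) = 6225 rad/s.
Step 3 — f₀ = ω₀/(2π) = 990.8 Hz.
Step 4 — Series Q: Q = ω₀L/R = 6225·0.000549/501 = 0.006822.

(a) f₀ = 990.8 Hz  (b) Q = 0.006822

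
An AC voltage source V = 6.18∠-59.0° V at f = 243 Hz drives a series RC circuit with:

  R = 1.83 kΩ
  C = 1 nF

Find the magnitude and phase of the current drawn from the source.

Step 1 — Angular frequency: ω = 2π·f = 2π·243 = 1527 rad/s.
Step 2 — Component impedances:
  R: Z = R = 1830 Ω
  C: Z = 1/(jωC) = -j/(ω·C) = 0 - j6.55e+05 Ω
Step 3 — Series combination: Z_total = R + C = 1830 - j6.55e+05 Ω = 6.55e+05∠-89.8° Ω.
Step 4 — Source phasor: V = 6.18∠-59.0° V = 3.183 - j5.297 V.
Step 5 — Ohm's law: I = V / Z_total = (3.183 - j5.297) / (1830 - j6.55e+05) = 8.101e-06 + j4.837e-06 A.
Step 6 — Convert to polar: |I| = 9.436e-06 A, ∠I = 30.8°.

I = 9.436e-06∠30.8° A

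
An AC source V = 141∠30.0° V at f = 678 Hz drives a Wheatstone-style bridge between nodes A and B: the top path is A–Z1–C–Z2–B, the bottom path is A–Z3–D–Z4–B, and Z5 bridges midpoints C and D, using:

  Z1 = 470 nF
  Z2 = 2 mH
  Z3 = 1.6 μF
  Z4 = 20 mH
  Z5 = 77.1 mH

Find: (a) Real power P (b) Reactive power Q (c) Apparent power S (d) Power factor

Step 1 — Angular frequency: ω = 2π·f = 2π·678 = 4260 rad/s.
Step 2 — Component impedances:
  Z1: Z = 1/(jωC) = -j/(ω·C) = 0 - j499.5 Ω
  Z2: Z = jωL = j·4260·0.002 = 0 + j8.52 Ω
  Z3: Z = 1/(jωC) = -j/(ω·C) = 0 - j146.7 Ω
  Z4: Z = jωL = j·4260·0.02 = 0 + j85.2 Ω
  Z5: Z = jωL = j·4260·0.0771 = 0 + j328.4 Ω
Step 3 — Bridge requires nodal analysis (the Z5 bridge couples midpoints C and D, so the two paths cannot be reduced to a simple series/parallel combination). Setting node B to ground and injecting 1 A at node A, the 3-node admittance system at A, C, D solves to V_A = Z_AB = 0 - j67.42 Ω = 67.42∠-90.0° Ω.
Step 4 — Source phasor: V = 141∠30.0° V = 122.1 + j70.5 V.
Step 5 — Current: I = V / Z = -1.046 + j1.811 A = 2.091∠120.0° A.
Step 6 — Complex power: S = V·I* = 0 - j294.9 VA.
Step 7 — Real power: P = Re(S) = 0 W.
Step 8 — Reactive power: Q = Im(S) = -294.9 VAR.
Step 9 — Apparent power: |S| = 294.9 VA.
Step 10 — Power factor: PF = P/|S| = 0 (leading).

(a) P = 0 W  (b) Q = -294.9 VAR  (c) S = 294.9 VA  (d) PF = 0 (leading)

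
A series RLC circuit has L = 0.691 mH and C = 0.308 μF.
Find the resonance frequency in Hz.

Step 1 — Resonance condition Im(Z)=0 gives ω₀ = 1/√(LC).
Step 2 — ω₀ = 1/√(0.000691·3.08e-07) = 6.855e+04 rad/s.
Step 3 — f₀ = ω₀/(2π) = 1.091e+04 Hz.

f₀ = 1.091e+04 Hz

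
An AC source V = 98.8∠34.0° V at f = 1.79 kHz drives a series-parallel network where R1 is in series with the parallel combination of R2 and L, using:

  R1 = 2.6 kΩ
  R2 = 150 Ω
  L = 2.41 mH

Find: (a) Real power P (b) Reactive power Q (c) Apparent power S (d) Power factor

Step 1 — Angular frequency: ω = 2π·f = 2π·1790 = 1.125e+04 rad/s.
Step 2 — Component impedances:
  R1: Z = R = 2600 Ω
  R2: Z = R = 150 Ω
  L: Z = jωL = j·1.125e+04·0.00241 = 0 + j27.11 Ω
Step 3 — Parallel branch: R2 || L = 1/(1/R2 + 1/L) = 4.743 + j26.25 Ω.
Step 4 — Series with R1: Z_total = R1 + (R2 || L) = 2605 + j26.25 Ω = 2605∠0.6° Ω.
Step 5 — Source phasor: V = 98.8∠34.0° V = 81.91 + j55.25 V.
Step 6 — Current: I = V / Z = 0.03166 + j0.02089 A = 0.03793∠33.4° A.
Step 7 — Complex power: S = V·I* = 3.747 + j0.03776 VA.
Step 8 — Real power: P = Re(S) = 3.747 W.
Step 9 — Reactive power: Q = Im(S) = 0.03776 VAR.
Step 10 — Apparent power: |S| = 3.747 VA.
Step 11 — Power factor: PF = P/|S| = 0.9999 (lagging).

(a) P = 3.747 W  (b) Q = 0.03776 VAR  (c) S = 3.747 VA  (d) PF = 0.9999 (lagging)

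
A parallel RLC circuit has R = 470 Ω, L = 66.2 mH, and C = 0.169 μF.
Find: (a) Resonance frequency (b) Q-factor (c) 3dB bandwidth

Step 1 — Resonance: ω₀ = 1/√(LC) = 1/√(0.0662·1.69e-07) = 9454 rad/s.
Step 2 — f₀ = ω₀/(2π) = 1505 Hz.
Step 3 — Parallel Q: Q = R/(ω₀L) = 470/(9454·0.0662) = 0.751.
Step 4 — Bandwidth: Δω = ω₀/Q = 1.259e+04 rad/s; BW = Δω/(2π) = 2004 Hz.

(a) f₀ = 1505 Hz  (b) Q = 0.751  (c) BW = 2004 Hz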